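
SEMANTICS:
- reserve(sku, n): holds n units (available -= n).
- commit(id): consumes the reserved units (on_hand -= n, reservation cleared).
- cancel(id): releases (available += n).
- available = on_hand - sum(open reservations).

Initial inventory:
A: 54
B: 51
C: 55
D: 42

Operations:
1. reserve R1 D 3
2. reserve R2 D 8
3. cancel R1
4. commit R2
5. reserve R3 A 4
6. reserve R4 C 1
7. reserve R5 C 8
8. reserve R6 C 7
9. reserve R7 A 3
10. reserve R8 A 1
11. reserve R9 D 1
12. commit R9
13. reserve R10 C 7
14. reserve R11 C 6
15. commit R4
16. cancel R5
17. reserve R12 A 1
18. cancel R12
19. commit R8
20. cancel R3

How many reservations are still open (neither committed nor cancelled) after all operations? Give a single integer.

Step 1: reserve R1 D 3 -> on_hand[A=54 B=51 C=55 D=42] avail[A=54 B=51 C=55 D=39] open={R1}
Step 2: reserve R2 D 8 -> on_hand[A=54 B=51 C=55 D=42] avail[A=54 B=51 C=55 D=31] open={R1,R2}
Step 3: cancel R1 -> on_hand[A=54 B=51 C=55 D=42] avail[A=54 B=51 C=55 D=34] open={R2}
Step 4: commit R2 -> on_hand[A=54 B=51 C=55 D=34] avail[A=54 B=51 C=55 D=34] open={}
Step 5: reserve R3 A 4 -> on_hand[A=54 B=51 C=55 D=34] avail[A=50 B=51 C=55 D=34] open={R3}
Step 6: reserve R4 C 1 -> on_hand[A=54 B=51 C=55 D=34] avail[A=50 B=51 C=54 D=34] open={R3,R4}
Step 7: reserve R5 C 8 -> on_hand[A=54 B=51 C=55 D=34] avail[A=50 B=51 C=46 D=34] open={R3,R4,R5}
Step 8: reserve R6 C 7 -> on_hand[A=54 B=51 C=55 D=34] avail[A=50 B=51 C=39 D=34] open={R3,R4,R5,R6}
Step 9: reserve R7 A 3 -> on_hand[A=54 B=51 C=55 D=34] avail[A=47 B=51 C=39 D=34] open={R3,R4,R5,R6,R7}
Step 10: reserve R8 A 1 -> on_hand[A=54 B=51 C=55 D=34] avail[A=46 B=51 C=39 D=34] open={R3,R4,R5,R6,R7,R8}
Step 11: reserve R9 D 1 -> on_hand[A=54 B=51 C=55 D=34] avail[A=46 B=51 C=39 D=33] open={R3,R4,R5,R6,R7,R8,R9}
Step 12: commit R9 -> on_hand[A=54 B=51 C=55 D=33] avail[A=46 B=51 C=39 D=33] open={R3,R4,R5,R6,R7,R8}
Step 13: reserve R10 C 7 -> on_hand[A=54 B=51 C=55 D=33] avail[A=46 B=51 C=32 D=33] open={R10,R3,R4,R5,R6,R7,R8}
Step 14: reserve R11 C 6 -> on_hand[A=54 B=51 C=55 D=33] avail[A=46 B=51 C=26 D=33] open={R10,R11,R3,R4,R5,R6,R7,R8}
Step 15: commit R4 -> on_hand[A=54 B=51 C=54 D=33] avail[A=46 B=51 C=26 D=33] open={R10,R11,R3,R5,R6,R7,R8}
Step 16: cancel R5 -> on_hand[A=54 B=51 C=54 D=33] avail[A=46 B=51 C=34 D=33] open={R10,R11,R3,R6,R7,R8}
Step 17: reserve R12 A 1 -> on_hand[A=54 B=51 C=54 D=33] avail[A=45 B=51 C=34 D=33] open={R10,R11,R12,R3,R6,R7,R8}
Step 18: cancel R12 -> on_hand[A=54 B=51 C=54 D=33] avail[A=46 B=51 C=34 D=33] open={R10,R11,R3,R6,R7,R8}
Step 19: commit R8 -> on_hand[A=53 B=51 C=54 D=33] avail[A=46 B=51 C=34 D=33] open={R10,R11,R3,R6,R7}
Step 20: cancel R3 -> on_hand[A=53 B=51 C=54 D=33] avail[A=50 B=51 C=34 D=33] open={R10,R11,R6,R7}
Open reservations: ['R10', 'R11', 'R6', 'R7'] -> 4

Answer: 4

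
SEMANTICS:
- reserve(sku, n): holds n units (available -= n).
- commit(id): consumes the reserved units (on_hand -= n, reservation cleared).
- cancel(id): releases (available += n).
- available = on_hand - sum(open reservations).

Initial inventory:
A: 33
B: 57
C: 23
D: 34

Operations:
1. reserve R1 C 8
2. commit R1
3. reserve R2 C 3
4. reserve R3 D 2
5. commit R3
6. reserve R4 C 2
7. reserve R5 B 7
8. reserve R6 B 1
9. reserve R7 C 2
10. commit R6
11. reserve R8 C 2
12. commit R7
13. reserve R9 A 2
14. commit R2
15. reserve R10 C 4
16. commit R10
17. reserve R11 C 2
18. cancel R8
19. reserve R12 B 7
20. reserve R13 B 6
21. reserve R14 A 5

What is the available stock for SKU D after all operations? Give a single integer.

Step 1: reserve R1 C 8 -> on_hand[A=33 B=57 C=23 D=34] avail[A=33 B=57 C=15 D=34] open={R1}
Step 2: commit R1 -> on_hand[A=33 B=57 C=15 D=34] avail[A=33 B=57 C=15 D=34] open={}
Step 3: reserve R2 C 3 -> on_hand[A=33 B=57 C=15 D=34] avail[A=33 B=57 C=12 D=34] open={R2}
Step 4: reserve R3 D 2 -> on_hand[A=33 B=57 C=15 D=34] avail[A=33 B=57 C=12 D=32] open={R2,R3}
Step 5: commit R3 -> on_hand[A=33 B=57 C=15 D=32] avail[A=33 B=57 C=12 D=32] open={R2}
Step 6: reserve R4 C 2 -> on_hand[A=33 B=57 C=15 D=32] avail[A=33 B=57 C=10 D=32] open={R2,R4}
Step 7: reserve R5 B 7 -> on_hand[A=33 B=57 C=15 D=32] avail[A=33 B=50 C=10 D=32] open={R2,R4,R5}
Step 8: reserve R6 B 1 -> on_hand[A=33 B=57 C=15 D=32] avail[A=33 B=49 C=10 D=32] open={R2,R4,R5,R6}
Step 9: reserve R7 C 2 -> on_hand[A=33 B=57 C=15 D=32] avail[A=33 B=49 C=8 D=32] open={R2,R4,R5,R6,R7}
Step 10: commit R6 -> on_hand[A=33 B=56 C=15 D=32] avail[A=33 B=49 C=8 D=32] open={R2,R4,R5,R7}
Step 11: reserve R8 C 2 -> on_hand[A=33 B=56 C=15 D=32] avail[A=33 B=49 C=6 D=32] open={R2,R4,R5,R7,R8}
Step 12: commit R7 -> on_hand[A=33 B=56 C=13 D=32] avail[A=33 B=49 C=6 D=32] open={R2,R4,R5,R8}
Step 13: reserve R9 A 2 -> on_hand[A=33 B=56 C=13 D=32] avail[A=31 B=49 C=6 D=32] open={R2,R4,R5,R8,R9}
Step 14: commit R2 -> on_hand[A=33 B=56 C=10 D=32] avail[A=31 B=49 C=6 D=32] open={R4,R5,R8,R9}
Step 15: reserve R10 C 4 -> on_hand[A=33 B=56 C=10 D=32] avail[A=31 B=49 C=2 D=32] open={R10,R4,R5,R8,R9}
Step 16: commit R10 -> on_hand[A=33 B=56 C=6 D=32] avail[A=31 B=49 C=2 D=32] open={R4,R5,R8,R9}
Step 17: reserve R11 C 2 -> on_hand[A=33 B=56 C=6 D=32] avail[A=31 B=49 C=0 D=32] open={R11,R4,R5,R8,R9}
Step 18: cancel R8 -> on_hand[A=33 B=56 C=6 D=32] avail[A=31 B=49 C=2 D=32] open={R11,R4,R5,R9}
Step 19: reserve R12 B 7 -> on_hand[A=33 B=56 C=6 D=32] avail[A=31 B=42 C=2 D=32] open={R11,R12,R4,R5,R9}
Step 20: reserve R13 B 6 -> on_hand[A=33 B=56 C=6 D=32] avail[A=31 B=36 C=2 D=32] open={R11,R12,R13,R4,R5,R9}
Step 21: reserve R14 A 5 -> on_hand[A=33 B=56 C=6 D=32] avail[A=26 B=36 C=2 D=32] open={R11,R12,R13,R14,R4,R5,R9}
Final available[D] = 32

Answer: 32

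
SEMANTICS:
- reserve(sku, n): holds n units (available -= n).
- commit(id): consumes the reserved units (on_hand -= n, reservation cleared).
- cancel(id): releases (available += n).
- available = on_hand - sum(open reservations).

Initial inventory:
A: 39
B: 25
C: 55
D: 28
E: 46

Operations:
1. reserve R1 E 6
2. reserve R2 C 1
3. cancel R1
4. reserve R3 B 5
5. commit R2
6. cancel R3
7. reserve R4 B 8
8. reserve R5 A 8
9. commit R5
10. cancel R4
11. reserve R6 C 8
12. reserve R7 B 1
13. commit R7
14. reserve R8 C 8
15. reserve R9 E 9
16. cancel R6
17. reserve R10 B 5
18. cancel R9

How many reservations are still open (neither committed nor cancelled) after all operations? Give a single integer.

Step 1: reserve R1 E 6 -> on_hand[A=39 B=25 C=55 D=28 E=46] avail[A=39 B=25 C=55 D=28 E=40] open={R1}
Step 2: reserve R2 C 1 -> on_hand[A=39 B=25 C=55 D=28 E=46] avail[A=39 B=25 C=54 D=28 E=40] open={R1,R2}
Step 3: cancel R1 -> on_hand[A=39 B=25 C=55 D=28 E=46] avail[A=39 B=25 C=54 D=28 E=46] open={R2}
Step 4: reserve R3 B 5 -> on_hand[A=39 B=25 C=55 D=28 E=46] avail[A=39 B=20 C=54 D=28 E=46] open={R2,R3}
Step 5: commit R2 -> on_hand[A=39 B=25 C=54 D=28 E=46] avail[A=39 B=20 C=54 D=28 E=46] open={R3}
Step 6: cancel R3 -> on_hand[A=39 B=25 C=54 D=28 E=46] avail[A=39 B=25 C=54 D=28 E=46] open={}
Step 7: reserve R4 B 8 -> on_hand[A=39 B=25 C=54 D=28 E=46] avail[A=39 B=17 C=54 D=28 E=46] open={R4}
Step 8: reserve R5 A 8 -> on_hand[A=39 B=25 C=54 D=28 E=46] avail[A=31 B=17 C=54 D=28 E=46] open={R4,R5}
Step 9: commit R5 -> on_hand[A=31 B=25 C=54 D=28 E=46] avail[A=31 B=17 C=54 D=28 E=46] open={R4}
Step 10: cancel R4 -> on_hand[A=31 B=25 C=54 D=28 E=46] avail[A=31 B=25 C=54 D=28 E=46] open={}
Step 11: reserve R6 C 8 -> on_hand[A=31 B=25 C=54 D=28 E=46] avail[A=31 B=25 C=46 D=28 E=46] open={R6}
Step 12: reserve R7 B 1 -> on_hand[A=31 B=25 C=54 D=28 E=46] avail[A=31 B=24 C=46 D=28 E=46] open={R6,R7}
Step 13: commit R7 -> on_hand[A=31 B=24 C=54 D=28 E=46] avail[A=31 B=24 C=46 D=28 E=46] open={R6}
Step 14: reserve R8 C 8 -> on_hand[A=31 B=24 C=54 D=28 E=46] avail[A=31 B=24 C=38 D=28 E=46] open={R6,R8}
Step 15: reserve R9 E 9 -> on_hand[A=31 B=24 C=54 D=28 E=46] avail[A=31 B=24 C=38 D=28 E=37] open={R6,R8,R9}
Step 16: cancel R6 -> on_hand[A=31 B=24 C=54 D=28 E=46] avail[A=31 B=24 C=46 D=28 E=37] open={R8,R9}
Step 17: reserve R10 B 5 -> on_hand[A=31 B=24 C=54 D=28 E=46] avail[A=31 B=19 C=46 D=28 E=37] open={R10,R8,R9}
Step 18: cancel R9 -> on_hand[A=31 B=24 C=54 D=28 E=46] avail[A=31 B=19 C=46 D=28 E=46] open={R10,R8}
Open reservations: ['R10', 'R8'] -> 2

Answer: 2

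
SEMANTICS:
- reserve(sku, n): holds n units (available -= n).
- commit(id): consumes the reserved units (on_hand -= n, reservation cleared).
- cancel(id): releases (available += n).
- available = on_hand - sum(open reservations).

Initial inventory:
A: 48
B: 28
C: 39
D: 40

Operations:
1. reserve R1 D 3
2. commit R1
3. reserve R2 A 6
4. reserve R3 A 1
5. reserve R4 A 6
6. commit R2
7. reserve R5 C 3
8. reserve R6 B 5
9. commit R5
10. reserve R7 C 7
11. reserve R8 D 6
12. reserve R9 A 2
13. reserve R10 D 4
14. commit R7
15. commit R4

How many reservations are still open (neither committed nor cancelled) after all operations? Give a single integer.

Answer: 5

Derivation:
Step 1: reserve R1 D 3 -> on_hand[A=48 B=28 C=39 D=40] avail[A=48 B=28 C=39 D=37] open={R1}
Step 2: commit R1 -> on_hand[A=48 B=28 C=39 D=37] avail[A=48 B=28 C=39 D=37] open={}
Step 3: reserve R2 A 6 -> on_hand[A=48 B=28 C=39 D=37] avail[A=42 B=28 C=39 D=37] open={R2}
Step 4: reserve R3 A 1 -> on_hand[A=48 B=28 C=39 D=37] avail[A=41 B=28 C=39 D=37] open={R2,R3}
Step 5: reserve R4 A 6 -> on_hand[A=48 B=28 C=39 D=37] avail[A=35 B=28 C=39 D=37] open={R2,R3,R4}
Step 6: commit R2 -> on_hand[A=42 B=28 C=39 D=37] avail[A=35 B=28 C=39 D=37] open={R3,R4}
Step 7: reserve R5 C 3 -> on_hand[A=42 B=28 C=39 D=37] avail[A=35 B=28 C=36 D=37] open={R3,R4,R5}
Step 8: reserve R6 B 5 -> on_hand[A=42 B=28 C=39 D=37] avail[A=35 B=23 C=36 D=37] open={R3,R4,R5,R6}
Step 9: commit R5 -> on_hand[A=42 B=28 C=36 D=37] avail[A=35 B=23 C=36 D=37] open={R3,R4,R6}
Step 10: reserve R7 C 7 -> on_hand[A=42 B=28 C=36 D=37] avail[A=35 B=23 C=29 D=37] open={R3,R4,R6,R7}
Step 11: reserve R8 D 6 -> on_hand[A=42 B=28 C=36 D=37] avail[A=35 B=23 C=29 D=31] open={R3,R4,R6,R7,R8}
Step 12: reserve R9 A 2 -> on_hand[A=42 B=28 C=36 D=37] avail[A=33 B=23 C=29 D=31] open={R3,R4,R6,R7,R8,R9}
Step 13: reserve R10 D 4 -> on_hand[A=42 B=28 C=36 D=37] avail[A=33 B=23 C=29 D=27] open={R10,R3,R4,R6,R7,R8,R9}
Step 14: commit R7 -> on_hand[A=42 B=28 C=29 D=37] avail[A=33 B=23 C=29 D=27] open={R10,R3,R4,R6,R8,R9}
Step 15: commit R4 -> on_hand[A=36 B=28 C=29 D=37] avail[A=33 B=23 C=29 D=27] open={R10,R3,R6,R8,R9}
Open reservations: ['R10', 'R3', 'R6', 'R8', 'R9'] -> 5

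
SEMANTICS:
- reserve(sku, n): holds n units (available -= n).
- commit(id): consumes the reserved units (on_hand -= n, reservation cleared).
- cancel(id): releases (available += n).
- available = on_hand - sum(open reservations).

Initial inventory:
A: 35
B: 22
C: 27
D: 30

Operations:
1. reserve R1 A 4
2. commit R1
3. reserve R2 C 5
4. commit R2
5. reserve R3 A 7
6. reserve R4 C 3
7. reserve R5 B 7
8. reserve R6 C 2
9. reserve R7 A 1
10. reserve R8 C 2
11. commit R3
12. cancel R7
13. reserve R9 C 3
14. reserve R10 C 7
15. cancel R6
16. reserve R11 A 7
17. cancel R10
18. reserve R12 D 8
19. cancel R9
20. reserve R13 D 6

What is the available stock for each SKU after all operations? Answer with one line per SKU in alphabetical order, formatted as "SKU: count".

Step 1: reserve R1 A 4 -> on_hand[A=35 B=22 C=27 D=30] avail[A=31 B=22 C=27 D=30] open={R1}
Step 2: commit R1 -> on_hand[A=31 B=22 C=27 D=30] avail[A=31 B=22 C=27 D=30] open={}
Step 3: reserve R2 C 5 -> on_hand[A=31 B=22 C=27 D=30] avail[A=31 B=22 C=22 D=30] open={R2}
Step 4: commit R2 -> on_hand[A=31 B=22 C=22 D=30] avail[A=31 B=22 C=22 D=30] open={}
Step 5: reserve R3 A 7 -> on_hand[A=31 B=22 C=22 D=30] avail[A=24 B=22 C=22 D=30] open={R3}
Step 6: reserve R4 C 3 -> on_hand[A=31 B=22 C=22 D=30] avail[A=24 B=22 C=19 D=30] open={R3,R4}
Step 7: reserve R5 B 7 -> on_hand[A=31 B=22 C=22 D=30] avail[A=24 B=15 C=19 D=30] open={R3,R4,R5}
Step 8: reserve R6 C 2 -> on_hand[A=31 B=22 C=22 D=30] avail[A=24 B=15 C=17 D=30] open={R3,R4,R5,R6}
Step 9: reserve R7 A 1 -> on_hand[A=31 B=22 C=22 D=30] avail[A=23 B=15 C=17 D=30] open={R3,R4,R5,R6,R7}
Step 10: reserve R8 C 2 -> on_hand[A=31 B=22 C=22 D=30] avail[A=23 B=15 C=15 D=30] open={R3,R4,R5,R6,R7,R8}
Step 11: commit R3 -> on_hand[A=24 B=22 C=22 D=30] avail[A=23 B=15 C=15 D=30] open={R4,R5,R6,R7,R8}
Step 12: cancel R7 -> on_hand[A=24 B=22 C=22 D=30] avail[A=24 B=15 C=15 D=30] open={R4,R5,R6,R8}
Step 13: reserve R9 C 3 -> on_hand[A=24 B=22 C=22 D=30] avail[A=24 B=15 C=12 D=30] open={R4,R5,R6,R8,R9}
Step 14: reserve R10 C 7 -> on_hand[A=24 B=22 C=22 D=30] avail[A=24 B=15 C=5 D=30] open={R10,R4,R5,R6,R8,R9}
Step 15: cancel R6 -> on_hand[A=24 B=22 C=22 D=30] avail[A=24 B=15 C=7 D=30] open={R10,R4,R5,R8,R9}
Step 16: reserve R11 A 7 -> on_hand[A=24 B=22 C=22 D=30] avail[A=17 B=15 C=7 D=30] open={R10,R11,R4,R5,R8,R9}
Step 17: cancel R10 -> on_hand[A=24 B=22 C=22 D=30] avail[A=17 B=15 C=14 D=30] open={R11,R4,R5,R8,R9}
Step 18: reserve R12 D 8 -> on_hand[A=24 B=22 C=22 D=30] avail[A=17 B=15 C=14 D=22] open={R11,R12,R4,R5,R8,R9}
Step 19: cancel R9 -> on_hand[A=24 B=22 C=22 D=30] avail[A=17 B=15 C=17 D=22] open={R11,R12,R4,R5,R8}
Step 20: reserve R13 D 6 -> on_hand[A=24 B=22 C=22 D=30] avail[A=17 B=15 C=17 D=16] open={R11,R12,R13,R4,R5,R8}

Answer: A: 17
B: 15
C: 17
D: 16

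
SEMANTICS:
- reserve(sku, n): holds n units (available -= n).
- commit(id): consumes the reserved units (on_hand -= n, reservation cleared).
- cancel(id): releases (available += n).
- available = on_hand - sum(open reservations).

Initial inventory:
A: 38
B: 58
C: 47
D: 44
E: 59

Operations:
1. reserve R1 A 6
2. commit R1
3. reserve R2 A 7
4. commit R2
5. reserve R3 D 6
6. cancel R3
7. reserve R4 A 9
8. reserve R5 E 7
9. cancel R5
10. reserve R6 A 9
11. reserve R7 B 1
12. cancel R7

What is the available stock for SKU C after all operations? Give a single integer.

Step 1: reserve R1 A 6 -> on_hand[A=38 B=58 C=47 D=44 E=59] avail[A=32 B=58 C=47 D=44 E=59] open={R1}
Step 2: commit R1 -> on_hand[A=32 B=58 C=47 D=44 E=59] avail[A=32 B=58 C=47 D=44 E=59] open={}
Step 3: reserve R2 A 7 -> on_hand[A=32 B=58 C=47 D=44 E=59] avail[A=25 B=58 C=47 D=44 E=59] open={R2}
Step 4: commit R2 -> on_hand[A=25 B=58 C=47 D=44 E=59] avail[A=25 B=58 C=47 D=44 E=59] open={}
Step 5: reserve R3 D 6 -> on_hand[A=25 B=58 C=47 D=44 E=59] avail[A=25 B=58 C=47 D=38 E=59] open={R3}
Step 6: cancel R3 -> on_hand[A=25 B=58 C=47 D=44 E=59] avail[A=25 B=58 C=47 D=44 E=59] open={}
Step 7: reserve R4 A 9 -> on_hand[A=25 B=58 C=47 D=44 E=59] avail[A=16 B=58 C=47 D=44 E=59] open={R4}
Step 8: reserve R5 E 7 -> on_hand[A=25 B=58 C=47 D=44 E=59] avail[A=16 B=58 C=47 D=44 E=52] open={R4,R5}
Step 9: cancel R5 -> on_hand[A=25 B=58 C=47 D=44 E=59] avail[A=16 B=58 C=47 D=44 E=59] open={R4}
Step 10: reserve R6 A 9 -> on_hand[A=25 B=58 C=47 D=44 E=59] avail[A=7 B=58 C=47 D=44 E=59] open={R4,R6}
Step 11: reserve R7 B 1 -> on_hand[A=25 B=58 C=47 D=44 E=59] avail[A=7 B=57 C=47 D=44 E=59] open={R4,R6,R7}
Step 12: cancel R7 -> on_hand[A=25 B=58 C=47 D=44 E=59] avail[A=7 B=58 C=47 D=44 E=59] open={R4,R6}
Final available[C] = 47

Answer: 47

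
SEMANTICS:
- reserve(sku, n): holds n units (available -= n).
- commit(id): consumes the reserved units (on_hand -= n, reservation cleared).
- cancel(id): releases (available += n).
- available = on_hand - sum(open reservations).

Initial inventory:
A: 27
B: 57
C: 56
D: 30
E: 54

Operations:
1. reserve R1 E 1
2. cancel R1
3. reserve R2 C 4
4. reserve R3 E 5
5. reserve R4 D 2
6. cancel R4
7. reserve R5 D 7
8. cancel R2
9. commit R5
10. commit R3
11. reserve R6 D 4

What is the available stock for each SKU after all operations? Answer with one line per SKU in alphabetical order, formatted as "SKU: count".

Step 1: reserve R1 E 1 -> on_hand[A=27 B=57 C=56 D=30 E=54] avail[A=27 B=57 C=56 D=30 E=53] open={R1}
Step 2: cancel R1 -> on_hand[A=27 B=57 C=56 D=30 E=54] avail[A=27 B=57 C=56 D=30 E=54] open={}
Step 3: reserve R2 C 4 -> on_hand[A=27 B=57 C=56 D=30 E=54] avail[A=27 B=57 C=52 D=30 E=54] open={R2}
Step 4: reserve R3 E 5 -> on_hand[A=27 B=57 C=56 D=30 E=54] avail[A=27 B=57 C=52 D=30 E=49] open={R2,R3}
Step 5: reserve R4 D 2 -> on_hand[A=27 B=57 C=56 D=30 E=54] avail[A=27 B=57 C=52 D=28 E=49] open={R2,R3,R4}
Step 6: cancel R4 -> on_hand[A=27 B=57 C=56 D=30 E=54] avail[A=27 B=57 C=52 D=30 E=49] open={R2,R3}
Step 7: reserve R5 D 7 -> on_hand[A=27 B=57 C=56 D=30 E=54] avail[A=27 B=57 C=52 D=23 E=49] open={R2,R3,R5}
Step 8: cancel R2 -> on_hand[A=27 B=57 C=56 D=30 E=54] avail[A=27 B=57 C=56 D=23 E=49] open={R3,R5}
Step 9: commit R5 -> on_hand[A=27 B=57 C=56 D=23 E=54] avail[A=27 B=57 C=56 D=23 E=49] open={R3}
Step 10: commit R3 -> on_hand[A=27 B=57 C=56 D=23 E=49] avail[A=27 B=57 C=56 D=23 E=49] open={}
Step 11: reserve R6 D 4 -> on_hand[A=27 B=57 C=56 D=23 E=49] avail[A=27 B=57 C=56 D=19 E=49] open={R6}

Answer: A: 27
B: 57
C: 56
D: 19
E: 49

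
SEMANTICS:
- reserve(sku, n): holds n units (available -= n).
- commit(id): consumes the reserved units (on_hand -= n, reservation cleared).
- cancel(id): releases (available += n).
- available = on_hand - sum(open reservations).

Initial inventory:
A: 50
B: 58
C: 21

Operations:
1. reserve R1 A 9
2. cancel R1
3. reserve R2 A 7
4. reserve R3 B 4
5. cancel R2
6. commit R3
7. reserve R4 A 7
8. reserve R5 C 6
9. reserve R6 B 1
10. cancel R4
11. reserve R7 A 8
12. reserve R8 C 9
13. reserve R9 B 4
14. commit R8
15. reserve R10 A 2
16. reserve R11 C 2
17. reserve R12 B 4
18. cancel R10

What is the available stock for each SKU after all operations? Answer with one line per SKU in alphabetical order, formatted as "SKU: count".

Step 1: reserve R1 A 9 -> on_hand[A=50 B=58 C=21] avail[A=41 B=58 C=21] open={R1}
Step 2: cancel R1 -> on_hand[A=50 B=58 C=21] avail[A=50 B=58 C=21] open={}
Step 3: reserve R2 A 7 -> on_hand[A=50 B=58 C=21] avail[A=43 B=58 C=21] open={R2}
Step 4: reserve R3 B 4 -> on_hand[A=50 B=58 C=21] avail[A=43 B=54 C=21] open={R2,R3}
Step 5: cancel R2 -> on_hand[A=50 B=58 C=21] avail[A=50 B=54 C=21] open={R3}
Step 6: commit R3 -> on_hand[A=50 B=54 C=21] avail[A=50 B=54 C=21] open={}
Step 7: reserve R4 A 7 -> on_hand[A=50 B=54 C=21] avail[A=43 B=54 C=21] open={R4}
Step 8: reserve R5 C 6 -> on_hand[A=50 B=54 C=21] avail[A=43 B=54 C=15] open={R4,R5}
Step 9: reserve R6 B 1 -> on_hand[A=50 B=54 C=21] avail[A=43 B=53 C=15] open={R4,R5,R6}
Step 10: cancel R4 -> on_hand[A=50 B=54 C=21] avail[A=50 B=53 C=15] open={R5,R6}
Step 11: reserve R7 A 8 -> on_hand[A=50 B=54 C=21] avail[A=42 B=53 C=15] open={R5,R6,R7}
Step 12: reserve R8 C 9 -> on_hand[A=50 B=54 C=21] avail[A=42 B=53 C=6] open={R5,R6,R7,R8}
Step 13: reserve R9 B 4 -> on_hand[A=50 B=54 C=21] avail[A=42 B=49 C=6] open={R5,R6,R7,R8,R9}
Step 14: commit R8 -> on_hand[A=50 B=54 C=12] avail[A=42 B=49 C=6] open={R5,R6,R7,R9}
Step 15: reserve R10 A 2 -> on_hand[A=50 B=54 C=12] avail[A=40 B=49 C=6] open={R10,R5,R6,R7,R9}
Step 16: reserve R11 C 2 -> on_hand[A=50 B=54 C=12] avail[A=40 B=49 C=4] open={R10,R11,R5,R6,R7,R9}
Step 17: reserve R12 B 4 -> on_hand[A=50 B=54 C=12] avail[A=40 B=45 C=4] open={R10,R11,R12,R5,R6,R7,R9}
Step 18: cancel R10 -> on_hand[A=50 B=54 C=12] avail[A=42 B=45 C=4] open={R11,R12,R5,R6,R7,R9}

Answer: A: 42
B: 45
C: 4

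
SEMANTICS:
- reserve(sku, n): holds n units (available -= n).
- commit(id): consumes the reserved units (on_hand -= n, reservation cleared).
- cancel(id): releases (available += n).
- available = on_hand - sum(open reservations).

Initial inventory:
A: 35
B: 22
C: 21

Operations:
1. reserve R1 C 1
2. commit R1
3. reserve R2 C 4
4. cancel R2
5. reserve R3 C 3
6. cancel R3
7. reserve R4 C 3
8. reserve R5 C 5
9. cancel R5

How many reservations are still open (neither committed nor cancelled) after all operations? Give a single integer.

Answer: 1

Derivation:
Step 1: reserve R1 C 1 -> on_hand[A=35 B=22 C=21] avail[A=35 B=22 C=20] open={R1}
Step 2: commit R1 -> on_hand[A=35 B=22 C=20] avail[A=35 B=22 C=20] open={}
Step 3: reserve R2 C 4 -> on_hand[A=35 B=22 C=20] avail[A=35 B=22 C=16] open={R2}
Step 4: cancel R2 -> on_hand[A=35 B=22 C=20] avail[A=35 B=22 C=20] open={}
Step 5: reserve R3 C 3 -> on_hand[A=35 B=22 C=20] avail[A=35 B=22 C=17] open={R3}
Step 6: cancel R3 -> on_hand[A=35 B=22 C=20] avail[A=35 B=22 C=20] open={}
Step 7: reserve R4 C 3 -> on_hand[A=35 B=22 C=20] avail[A=35 B=22 C=17] open={R4}
Step 8: reserve R5 C 5 -> on_hand[A=35 B=22 C=20] avail[A=35 B=22 C=12] open={R4,R5}
Step 9: cancel R5 -> on_hand[A=35 B=22 C=20] avail[A=35 B=22 C=17] open={R4}
Open reservations: ['R4'] -> 1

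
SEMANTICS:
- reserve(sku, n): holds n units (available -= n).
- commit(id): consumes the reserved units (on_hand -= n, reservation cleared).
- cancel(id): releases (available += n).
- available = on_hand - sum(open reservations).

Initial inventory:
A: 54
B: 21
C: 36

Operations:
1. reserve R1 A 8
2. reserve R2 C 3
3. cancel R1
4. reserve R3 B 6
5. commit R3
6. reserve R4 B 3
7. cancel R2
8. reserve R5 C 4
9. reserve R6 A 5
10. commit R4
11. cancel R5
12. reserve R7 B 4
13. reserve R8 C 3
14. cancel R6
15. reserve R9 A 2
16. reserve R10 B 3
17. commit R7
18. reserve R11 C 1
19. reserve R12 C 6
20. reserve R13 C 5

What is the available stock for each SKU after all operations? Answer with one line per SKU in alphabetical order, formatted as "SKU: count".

Answer: A: 52
B: 5
C: 21

Derivation:
Step 1: reserve R1 A 8 -> on_hand[A=54 B=21 C=36] avail[A=46 B=21 C=36] open={R1}
Step 2: reserve R2 C 3 -> on_hand[A=54 B=21 C=36] avail[A=46 B=21 C=33] open={R1,R2}
Step 3: cancel R1 -> on_hand[A=54 B=21 C=36] avail[A=54 B=21 C=33] open={R2}
Step 4: reserve R3 B 6 -> on_hand[A=54 B=21 C=36] avail[A=54 B=15 C=33] open={R2,R3}
Step 5: commit R3 -> on_hand[A=54 B=15 C=36] avail[A=54 B=15 C=33] open={R2}
Step 6: reserve R4 B 3 -> on_hand[A=54 B=15 C=36] avail[A=54 B=12 C=33] open={R2,R4}
Step 7: cancel R2 -> on_hand[A=54 B=15 C=36] avail[A=54 B=12 C=36] open={R4}
Step 8: reserve R5 C 4 -> on_hand[A=54 B=15 C=36] avail[A=54 B=12 C=32] open={R4,R5}
Step 9: reserve R6 A 5 -> on_hand[A=54 B=15 C=36] avail[A=49 B=12 C=32] open={R4,R5,R6}
Step 10: commit R4 -> on_hand[A=54 B=12 C=36] avail[A=49 B=12 C=32] open={R5,R6}
Step 11: cancel R5 -> on_hand[A=54 B=12 C=36] avail[A=49 B=12 C=36] open={R6}
Step 12: reserve R7 B 4 -> on_hand[A=54 B=12 C=36] avail[A=49 B=8 C=36] open={R6,R7}
Step 13: reserve R8 C 3 -> on_hand[A=54 B=12 C=36] avail[A=49 B=8 C=33] open={R6,R7,R8}
Step 14: cancel R6 -> on_hand[A=54 B=12 C=36] avail[A=54 B=8 C=33] open={R7,R8}
Step 15: reserve R9 A 2 -> on_hand[A=54 B=12 C=36] avail[A=52 B=8 C=33] open={R7,R8,R9}
Step 16: reserve R10 B 3 -> on_hand[A=54 B=12 C=36] avail[A=52 B=5 C=33] open={R10,R7,R8,R9}
Step 17: commit R7 -> on_hand[A=54 B=8 C=36] avail[A=52 B=5 C=33] open={R10,R8,R9}
Step 18: reserve R11 C 1 -> on_hand[A=54 B=8 C=36] avail[A=52 B=5 C=32] open={R10,R11,R8,R9}
Step 19: reserve R12 C 6 -> on_hand[A=54 B=8 C=36] avail[A=52 B=5 C=26] open={R10,R11,R12,R8,R9}
Step 20: reserve R13 C 5 -> on_hand[A=54 B=8 C=36] avail[A=52 B=5 C=21] open={R10,R11,R12,R13,R8,R9}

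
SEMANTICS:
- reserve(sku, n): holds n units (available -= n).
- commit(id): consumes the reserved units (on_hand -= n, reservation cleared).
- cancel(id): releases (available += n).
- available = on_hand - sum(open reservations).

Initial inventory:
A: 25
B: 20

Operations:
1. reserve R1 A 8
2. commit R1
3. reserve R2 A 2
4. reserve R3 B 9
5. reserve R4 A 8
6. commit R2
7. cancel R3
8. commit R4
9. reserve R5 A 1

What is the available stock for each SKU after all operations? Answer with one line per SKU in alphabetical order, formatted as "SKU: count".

Step 1: reserve R1 A 8 -> on_hand[A=25 B=20] avail[A=17 B=20] open={R1}
Step 2: commit R1 -> on_hand[A=17 B=20] avail[A=17 B=20] open={}
Step 3: reserve R2 A 2 -> on_hand[A=17 B=20] avail[A=15 B=20] open={R2}
Step 4: reserve R3 B 9 -> on_hand[A=17 B=20] avail[A=15 B=11] open={R2,R3}
Step 5: reserve R4 A 8 -> on_hand[A=17 B=20] avail[A=7 B=11] open={R2,R3,R4}
Step 6: commit R2 -> on_hand[A=15 B=20] avail[A=7 B=11] open={R3,R4}
Step 7: cancel R3 -> on_hand[A=15 B=20] avail[A=7 B=20] open={R4}
Step 8: commit R4 -> on_hand[A=7 B=20] avail[A=7 B=20] open={}
Step 9: reserve R5 A 1 -> on_hand[A=7 B=20] avail[A=6 B=20] open={R5}

Answer: A: 6
B: 20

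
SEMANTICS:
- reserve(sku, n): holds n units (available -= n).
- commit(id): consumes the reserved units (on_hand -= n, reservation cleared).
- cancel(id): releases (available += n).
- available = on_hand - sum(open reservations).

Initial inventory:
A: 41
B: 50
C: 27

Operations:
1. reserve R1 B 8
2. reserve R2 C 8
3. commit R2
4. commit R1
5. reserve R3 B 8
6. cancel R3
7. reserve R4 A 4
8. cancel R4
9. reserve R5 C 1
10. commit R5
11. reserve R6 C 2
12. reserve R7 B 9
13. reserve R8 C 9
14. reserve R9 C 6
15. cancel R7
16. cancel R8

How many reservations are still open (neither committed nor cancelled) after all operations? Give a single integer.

Answer: 2

Derivation:
Step 1: reserve R1 B 8 -> on_hand[A=41 B=50 C=27] avail[A=41 B=42 C=27] open={R1}
Step 2: reserve R2 C 8 -> on_hand[A=41 B=50 C=27] avail[A=41 B=42 C=19] open={R1,R2}
Step 3: commit R2 -> on_hand[A=41 B=50 C=19] avail[A=41 B=42 C=19] open={R1}
Step 4: commit R1 -> on_hand[A=41 B=42 C=19] avail[A=41 B=42 C=19] open={}
Step 5: reserve R3 B 8 -> on_hand[A=41 B=42 C=19] avail[A=41 B=34 C=19] open={R3}
Step 6: cancel R3 -> on_hand[A=41 B=42 C=19] avail[A=41 B=42 C=19] open={}
Step 7: reserve R4 A 4 -> on_hand[A=41 B=42 C=19] avail[A=37 B=42 C=19] open={R4}
Step 8: cancel R4 -> on_hand[A=41 B=42 C=19] avail[A=41 B=42 C=19] open={}
Step 9: reserve R5 C 1 -> on_hand[A=41 B=42 C=19] avail[A=41 B=42 C=18] open={R5}
Step 10: commit R5 -> on_hand[A=41 B=42 C=18] avail[A=41 B=42 C=18] open={}
Step 11: reserve R6 C 2 -> on_hand[A=41 B=42 C=18] avail[A=41 B=42 C=16] open={R6}
Step 12: reserve R7 B 9 -> on_hand[A=41 B=42 C=18] avail[A=41 B=33 C=16] open={R6,R7}
Step 13: reserve R8 C 9 -> on_hand[A=41 B=42 C=18] avail[A=41 B=33 C=7] open={R6,R7,R8}
Step 14: reserve R9 C 6 -> on_hand[A=41 B=42 C=18] avail[A=41 B=33 C=1] open={R6,R7,R8,R9}
Step 15: cancel R7 -> on_hand[A=41 B=42 C=18] avail[A=41 B=42 C=1] open={R6,R8,R9}
Step 16: cancel R8 -> on_hand[A=41 B=42 C=18] avail[A=41 B=42 C=10] open={R6,R9}
Open reservations: ['R6', 'R9'] -> 2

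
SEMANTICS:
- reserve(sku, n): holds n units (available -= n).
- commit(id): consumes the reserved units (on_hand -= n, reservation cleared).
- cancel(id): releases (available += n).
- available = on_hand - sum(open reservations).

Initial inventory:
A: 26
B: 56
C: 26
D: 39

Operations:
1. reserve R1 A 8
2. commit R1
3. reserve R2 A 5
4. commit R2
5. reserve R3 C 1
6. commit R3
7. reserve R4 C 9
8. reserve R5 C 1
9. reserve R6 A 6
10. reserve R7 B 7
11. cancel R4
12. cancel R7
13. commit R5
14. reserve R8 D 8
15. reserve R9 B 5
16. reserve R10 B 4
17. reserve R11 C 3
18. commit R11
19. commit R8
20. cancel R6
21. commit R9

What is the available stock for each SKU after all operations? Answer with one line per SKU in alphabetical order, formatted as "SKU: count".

Step 1: reserve R1 A 8 -> on_hand[A=26 B=56 C=26 D=39] avail[A=18 B=56 C=26 D=39] open={R1}
Step 2: commit R1 -> on_hand[A=18 B=56 C=26 D=39] avail[A=18 B=56 C=26 D=39] open={}
Step 3: reserve R2 A 5 -> on_hand[A=18 B=56 C=26 D=39] avail[A=13 B=56 C=26 D=39] open={R2}
Step 4: commit R2 -> on_hand[A=13 B=56 C=26 D=39] avail[A=13 B=56 C=26 D=39] open={}
Step 5: reserve R3 C 1 -> on_hand[A=13 B=56 C=26 D=39] avail[A=13 B=56 C=25 D=39] open={R3}
Step 6: commit R3 -> on_hand[A=13 B=56 C=25 D=39] avail[A=13 B=56 C=25 D=39] open={}
Step 7: reserve R4 C 9 -> on_hand[A=13 B=56 C=25 D=39] avail[A=13 B=56 C=16 D=39] open={R4}
Step 8: reserve R5 C 1 -> on_hand[A=13 B=56 C=25 D=39] avail[A=13 B=56 C=15 D=39] open={R4,R5}
Step 9: reserve R6 A 6 -> on_hand[A=13 B=56 C=25 D=39] avail[A=7 B=56 C=15 D=39] open={R4,R5,R6}
Step 10: reserve R7 B 7 -> on_hand[A=13 B=56 C=25 D=39] avail[A=7 B=49 C=15 D=39] open={R4,R5,R6,R7}
Step 11: cancel R4 -> on_hand[A=13 B=56 C=25 D=39] avail[A=7 B=49 C=24 D=39] open={R5,R6,R7}
Step 12: cancel R7 -> on_hand[A=13 B=56 C=25 D=39] avail[A=7 B=56 C=24 D=39] open={R5,R6}
Step 13: commit R5 -> on_hand[A=13 B=56 C=24 D=39] avail[A=7 B=56 C=24 D=39] open={R6}
Step 14: reserve R8 D 8 -> on_hand[A=13 B=56 C=24 D=39] avail[A=7 B=56 C=24 D=31] open={R6,R8}
Step 15: reserve R9 B 5 -> on_hand[A=13 B=56 C=24 D=39] avail[A=7 B=51 C=24 D=31] open={R6,R8,R9}
Step 16: reserve R10 B 4 -> on_hand[A=13 B=56 C=24 D=39] avail[A=7 B=47 C=24 D=31] open={R10,R6,R8,R9}
Step 17: reserve R11 C 3 -> on_hand[A=13 B=56 C=24 D=39] avail[A=7 B=47 C=21 D=31] open={R10,R11,R6,R8,R9}
Step 18: commit R11 -> on_hand[A=13 B=56 C=21 D=39] avail[A=7 B=47 C=21 D=31] open={R10,R6,R8,R9}
Step 19: commit R8 -> on_hand[A=13 B=56 C=21 D=31] avail[A=7 B=47 C=21 D=31] open={R10,R6,R9}
Step 20: cancel R6 -> on_hand[A=13 B=56 C=21 D=31] avail[A=13 B=47 C=21 D=31] open={R10,R9}
Step 21: commit R9 -> on_hand[A=13 B=51 C=21 D=31] avail[A=13 B=47 C=21 D=31] open={R10}

Answer: A: 13
B: 47
C: 21
D: 31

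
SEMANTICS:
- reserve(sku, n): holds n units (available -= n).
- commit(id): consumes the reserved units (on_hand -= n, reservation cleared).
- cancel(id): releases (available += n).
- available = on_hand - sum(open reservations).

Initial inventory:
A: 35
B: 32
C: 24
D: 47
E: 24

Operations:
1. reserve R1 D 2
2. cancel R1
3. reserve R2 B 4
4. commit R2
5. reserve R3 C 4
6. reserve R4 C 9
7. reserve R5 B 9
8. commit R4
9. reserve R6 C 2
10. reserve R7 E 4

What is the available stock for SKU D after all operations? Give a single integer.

Step 1: reserve R1 D 2 -> on_hand[A=35 B=32 C=24 D=47 E=24] avail[A=35 B=32 C=24 D=45 E=24] open={R1}
Step 2: cancel R1 -> on_hand[A=35 B=32 C=24 D=47 E=24] avail[A=35 B=32 C=24 D=47 E=24] open={}
Step 3: reserve R2 B 4 -> on_hand[A=35 B=32 C=24 D=47 E=24] avail[A=35 B=28 C=24 D=47 E=24] open={R2}
Step 4: commit R2 -> on_hand[A=35 B=28 C=24 D=47 E=24] avail[A=35 B=28 C=24 D=47 E=24] open={}
Step 5: reserve R3 C 4 -> on_hand[A=35 B=28 C=24 D=47 E=24] avail[A=35 B=28 C=20 D=47 E=24] open={R3}
Step 6: reserve R4 C 9 -> on_hand[A=35 B=28 C=24 D=47 E=24] avail[A=35 B=28 C=11 D=47 E=24] open={R3,R4}
Step 7: reserve R5 B 9 -> on_hand[A=35 B=28 C=24 D=47 E=24] avail[A=35 B=19 C=11 D=47 E=24] open={R3,R4,R5}
Step 8: commit R4 -> on_hand[A=35 B=28 C=15 D=47 E=24] avail[A=35 B=19 C=11 D=47 E=24] open={R3,R5}
Step 9: reserve R6 C 2 -> on_hand[A=35 B=28 C=15 D=47 E=24] avail[A=35 B=19 C=9 D=47 E=24] open={R3,R5,R6}
Step 10: reserve R7 E 4 -> on_hand[A=35 B=28 C=15 D=47 E=24] avail[A=35 B=19 C=9 D=47 E=20] open={R3,R5,R6,R7}
Final available[D] = 47

Answer: 47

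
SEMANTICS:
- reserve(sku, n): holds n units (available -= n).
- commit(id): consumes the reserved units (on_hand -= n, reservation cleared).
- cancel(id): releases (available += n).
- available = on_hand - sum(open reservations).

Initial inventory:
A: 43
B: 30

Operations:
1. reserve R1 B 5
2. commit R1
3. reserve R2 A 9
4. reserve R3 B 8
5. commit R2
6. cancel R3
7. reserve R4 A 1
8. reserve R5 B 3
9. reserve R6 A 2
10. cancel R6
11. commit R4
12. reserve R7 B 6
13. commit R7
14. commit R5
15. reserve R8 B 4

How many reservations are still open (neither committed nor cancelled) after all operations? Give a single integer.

Answer: 1

Derivation:
Step 1: reserve R1 B 5 -> on_hand[A=43 B=30] avail[A=43 B=25] open={R1}
Step 2: commit R1 -> on_hand[A=43 B=25] avail[A=43 B=25] open={}
Step 3: reserve R2 A 9 -> on_hand[A=43 B=25] avail[A=34 B=25] open={R2}
Step 4: reserve R3 B 8 -> on_hand[A=43 B=25] avail[A=34 B=17] open={R2,R3}
Step 5: commit R2 -> on_hand[A=34 B=25] avail[A=34 B=17] open={R3}
Step 6: cancel R3 -> on_hand[A=34 B=25] avail[A=34 B=25] open={}
Step 7: reserve R4 A 1 -> on_hand[A=34 B=25] avail[A=33 B=25] open={R4}
Step 8: reserve R5 B 3 -> on_hand[A=34 B=25] avail[A=33 B=22] open={R4,R5}
Step 9: reserve R6 A 2 -> on_hand[A=34 B=25] avail[A=31 B=22] open={R4,R5,R6}
Step 10: cancel R6 -> on_hand[A=34 B=25] avail[A=33 B=22] open={R4,R5}
Step 11: commit R4 -> on_hand[A=33 B=25] avail[A=33 B=22] open={R5}
Step 12: reserve R7 B 6 -> on_hand[A=33 B=25] avail[A=33 B=16] open={R5,R7}
Step 13: commit R7 -> on_hand[A=33 B=19] avail[A=33 B=16] open={R5}
Step 14: commit R5 -> on_hand[A=33 B=16] avail[A=33 B=16] open={}
Step 15: reserve R8 B 4 -> on_hand[A=33 B=16] avail[A=33 B=12] open={R8}
Open reservations: ['R8'] -> 1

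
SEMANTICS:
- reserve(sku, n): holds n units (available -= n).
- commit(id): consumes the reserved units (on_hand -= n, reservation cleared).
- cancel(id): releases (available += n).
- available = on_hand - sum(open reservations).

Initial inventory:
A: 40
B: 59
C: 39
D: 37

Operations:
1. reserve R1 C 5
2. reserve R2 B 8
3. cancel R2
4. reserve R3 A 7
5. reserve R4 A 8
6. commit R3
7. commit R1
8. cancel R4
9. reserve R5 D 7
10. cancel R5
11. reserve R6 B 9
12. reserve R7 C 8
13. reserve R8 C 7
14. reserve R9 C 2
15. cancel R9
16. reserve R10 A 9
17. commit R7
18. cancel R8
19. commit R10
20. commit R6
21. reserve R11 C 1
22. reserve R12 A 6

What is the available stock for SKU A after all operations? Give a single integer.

Step 1: reserve R1 C 5 -> on_hand[A=40 B=59 C=39 D=37] avail[A=40 B=59 C=34 D=37] open={R1}
Step 2: reserve R2 B 8 -> on_hand[A=40 B=59 C=39 D=37] avail[A=40 B=51 C=34 D=37] open={R1,R2}
Step 3: cancel R2 -> on_hand[A=40 B=59 C=39 D=37] avail[A=40 B=59 C=34 D=37] open={R1}
Step 4: reserve R3 A 7 -> on_hand[A=40 B=59 C=39 D=37] avail[A=33 B=59 C=34 D=37] open={R1,R3}
Step 5: reserve R4 A 8 -> on_hand[A=40 B=59 C=39 D=37] avail[A=25 B=59 C=34 D=37] open={R1,R3,R4}
Step 6: commit R3 -> on_hand[A=33 B=59 C=39 D=37] avail[A=25 B=59 C=34 D=37] open={R1,R4}
Step 7: commit R1 -> on_hand[A=33 B=59 C=34 D=37] avail[A=25 B=59 C=34 D=37] open={R4}
Step 8: cancel R4 -> on_hand[A=33 B=59 C=34 D=37] avail[A=33 B=59 C=34 D=37] open={}
Step 9: reserve R5 D 7 -> on_hand[A=33 B=59 C=34 D=37] avail[A=33 B=59 C=34 D=30] open={R5}
Step 10: cancel R5 -> on_hand[A=33 B=59 C=34 D=37] avail[A=33 B=59 C=34 D=37] open={}
Step 11: reserve R6 B 9 -> on_hand[A=33 B=59 C=34 D=37] avail[A=33 B=50 C=34 D=37] open={R6}
Step 12: reserve R7 C 8 -> on_hand[A=33 B=59 C=34 D=37] avail[A=33 B=50 C=26 D=37] open={R6,R7}
Step 13: reserve R8 C 7 -> on_hand[A=33 B=59 C=34 D=37] avail[A=33 B=50 C=19 D=37] open={R6,R7,R8}
Step 14: reserve R9 C 2 -> on_hand[A=33 B=59 C=34 D=37] avail[A=33 B=50 C=17 D=37] open={R6,R7,R8,R9}
Step 15: cancel R9 -> on_hand[A=33 B=59 C=34 D=37] avail[A=33 B=50 C=19 D=37] open={R6,R7,R8}
Step 16: reserve R10 A 9 -> on_hand[A=33 B=59 C=34 D=37] avail[A=24 B=50 C=19 D=37] open={R10,R6,R7,R8}
Step 17: commit R7 -> on_hand[A=33 B=59 C=26 D=37] avail[A=24 B=50 C=19 D=37] open={R10,R6,R8}
Step 18: cancel R8 -> on_hand[A=33 B=59 C=26 D=37] avail[A=24 B=50 C=26 D=37] open={R10,R6}
Step 19: commit R10 -> on_hand[A=24 B=59 C=26 D=37] avail[A=24 B=50 C=26 D=37] open={R6}
Step 20: commit R6 -> on_hand[A=24 B=50 C=26 D=37] avail[A=24 B=50 C=26 D=37] open={}
Step 21: reserve R11 C 1 -> on_hand[A=24 B=50 C=26 D=37] avail[A=24 B=50 C=25 D=37] open={R11}
Step 22: reserve R12 A 6 -> on_hand[A=24 B=50 C=26 D=37] avail[A=18 B=50 C=25 D=37] open={R11,R12}
Final available[A] = 18

Answer: 18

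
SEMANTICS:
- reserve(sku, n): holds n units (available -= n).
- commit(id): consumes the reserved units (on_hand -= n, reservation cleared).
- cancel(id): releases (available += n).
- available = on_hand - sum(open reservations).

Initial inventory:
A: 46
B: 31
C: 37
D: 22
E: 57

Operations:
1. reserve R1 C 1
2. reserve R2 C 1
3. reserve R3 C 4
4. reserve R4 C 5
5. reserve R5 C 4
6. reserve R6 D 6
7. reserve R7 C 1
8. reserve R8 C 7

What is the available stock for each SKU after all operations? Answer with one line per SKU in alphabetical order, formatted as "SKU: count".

Answer: A: 46
B: 31
C: 14
D: 16
E: 57

Derivation:
Step 1: reserve R1 C 1 -> on_hand[A=46 B=31 C=37 D=22 E=57] avail[A=46 B=31 C=36 D=22 E=57] open={R1}
Step 2: reserve R2 C 1 -> on_hand[A=46 B=31 C=37 D=22 E=57] avail[A=46 B=31 C=35 D=22 E=57] open={R1,R2}
Step 3: reserve R3 C 4 -> on_hand[A=46 B=31 C=37 D=22 E=57] avail[A=46 B=31 C=31 D=22 E=57] open={R1,R2,R3}
Step 4: reserve R4 C 5 -> on_hand[A=46 B=31 C=37 D=22 E=57] avail[A=46 B=31 C=26 D=22 E=57] open={R1,R2,R3,R4}
Step 5: reserve R5 C 4 -> on_hand[A=46 B=31 C=37 D=22 E=57] avail[A=46 B=31 C=22 D=22 E=57] open={R1,R2,R3,R4,R5}
Step 6: reserve R6 D 6 -> on_hand[A=46 B=31 C=37 D=22 E=57] avail[A=46 B=31 C=22 D=16 E=57] open={R1,R2,R3,R4,R5,R6}
Step 7: reserve R7 C 1 -> on_hand[A=46 B=31 C=37 D=22 E=57] avail[A=46 B=31 C=21 D=16 E=57] open={R1,R2,R3,R4,R5,R6,R7}
Step 8: reserve R8 C 7 -> on_hand[A=46 B=31 C=37 D=22 E=57] avail[A=46 B=31 C=14 D=16 E=57] open={R1,R2,R3,R4,R5,R6,R7,R8}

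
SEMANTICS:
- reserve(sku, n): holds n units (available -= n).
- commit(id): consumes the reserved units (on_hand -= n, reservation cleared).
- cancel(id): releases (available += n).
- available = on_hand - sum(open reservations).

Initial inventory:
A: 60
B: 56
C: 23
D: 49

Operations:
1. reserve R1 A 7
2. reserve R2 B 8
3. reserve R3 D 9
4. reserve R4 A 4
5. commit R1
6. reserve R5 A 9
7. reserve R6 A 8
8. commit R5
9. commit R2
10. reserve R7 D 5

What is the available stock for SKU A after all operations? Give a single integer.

Answer: 32

Derivation:
Step 1: reserve R1 A 7 -> on_hand[A=60 B=56 C=23 D=49] avail[A=53 B=56 C=23 D=49] open={R1}
Step 2: reserve R2 B 8 -> on_hand[A=60 B=56 C=23 D=49] avail[A=53 B=48 C=23 D=49] open={R1,R2}
Step 3: reserve R3 D 9 -> on_hand[A=60 B=56 C=23 D=49] avail[A=53 B=48 C=23 D=40] open={R1,R2,R3}
Step 4: reserve R4 A 4 -> on_hand[A=60 B=56 C=23 D=49] avail[A=49 B=48 C=23 D=40] open={R1,R2,R3,R4}
Step 5: commit R1 -> on_hand[A=53 B=56 C=23 D=49] avail[A=49 B=48 C=23 D=40] open={R2,R3,R4}
Step 6: reserve R5 A 9 -> on_hand[A=53 B=56 C=23 D=49] avail[A=40 B=48 C=23 D=40] open={R2,R3,R4,R5}
Step 7: reserve R6 A 8 -> on_hand[A=53 B=56 C=23 D=49] avail[A=32 B=48 C=23 D=40] open={R2,R3,R4,R5,R6}
Step 8: commit R5 -> on_hand[A=44 B=56 C=23 D=49] avail[A=32 B=48 C=23 D=40] open={R2,R3,R4,R6}
Step 9: commit R2 -> on_hand[A=44 B=48 C=23 D=49] avail[A=32 B=48 C=23 D=40] open={R3,R4,R6}
Step 10: reserve R7 D 5 -> on_hand[A=44 B=48 C=23 D=49] avail[A=32 B=48 C=23 D=35] open={R3,R4,R6,R7}
Final available[A] = 32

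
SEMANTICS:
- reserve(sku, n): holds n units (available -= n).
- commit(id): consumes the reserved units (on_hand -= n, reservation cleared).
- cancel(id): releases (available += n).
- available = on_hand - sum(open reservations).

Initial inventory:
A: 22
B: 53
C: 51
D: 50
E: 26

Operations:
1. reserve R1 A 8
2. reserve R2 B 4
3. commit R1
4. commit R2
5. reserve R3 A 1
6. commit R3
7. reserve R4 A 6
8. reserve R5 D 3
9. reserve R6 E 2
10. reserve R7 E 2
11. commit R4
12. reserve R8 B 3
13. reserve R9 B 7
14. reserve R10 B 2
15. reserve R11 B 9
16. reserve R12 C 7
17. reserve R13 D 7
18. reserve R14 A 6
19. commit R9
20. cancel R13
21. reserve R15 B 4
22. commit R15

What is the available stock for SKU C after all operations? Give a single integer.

Answer: 44

Derivation:
Step 1: reserve R1 A 8 -> on_hand[A=22 B=53 C=51 D=50 E=26] avail[A=14 B=53 C=51 D=50 E=26] open={R1}
Step 2: reserve R2 B 4 -> on_hand[A=22 B=53 C=51 D=50 E=26] avail[A=14 B=49 C=51 D=50 E=26] open={R1,R2}
Step 3: commit R1 -> on_hand[A=14 B=53 C=51 D=50 E=26] avail[A=14 B=49 C=51 D=50 E=26] open={R2}
Step 4: commit R2 -> on_hand[A=14 B=49 C=51 D=50 E=26] avail[A=14 B=49 C=51 D=50 E=26] open={}
Step 5: reserve R3 A 1 -> on_hand[A=14 B=49 C=51 D=50 E=26] avail[A=13 B=49 C=51 D=50 E=26] open={R3}
Step 6: commit R3 -> on_hand[A=13 B=49 C=51 D=50 E=26] avail[A=13 B=49 C=51 D=50 E=26] open={}
Step 7: reserve R4 A 6 -> on_hand[A=13 B=49 C=51 D=50 E=26] avail[A=7 B=49 C=51 D=50 E=26] open={R4}
Step 8: reserve R5 D 3 -> on_hand[A=13 B=49 C=51 D=50 E=26] avail[A=7 B=49 C=51 D=47 E=26] open={R4,R5}
Step 9: reserve R6 E 2 -> on_hand[A=13 B=49 C=51 D=50 E=26] avail[A=7 B=49 C=51 D=47 E=24] open={R4,R5,R6}
Step 10: reserve R7 E 2 -> on_hand[A=13 B=49 C=51 D=50 E=26] avail[A=7 B=49 C=51 D=47 E=22] open={R4,R5,R6,R7}
Step 11: commit R4 -> on_hand[A=7 B=49 C=51 D=50 E=26] avail[A=7 B=49 C=51 D=47 E=22] open={R5,R6,R7}
Step 12: reserve R8 B 3 -> on_hand[A=7 B=49 C=51 D=50 E=26] avail[A=7 B=46 C=51 D=47 E=22] open={R5,R6,R7,R8}
Step 13: reserve R9 B 7 -> on_hand[A=7 B=49 C=51 D=50 E=26] avail[A=7 B=39 C=51 D=47 E=22] open={R5,R6,R7,R8,R9}
Step 14: reserve R10 B 2 -> on_hand[A=7 B=49 C=51 D=50 E=26] avail[A=7 B=37 C=51 D=47 E=22] open={R10,R5,R6,R7,R8,R9}
Step 15: reserve R11 B 9 -> on_hand[A=7 B=49 C=51 D=50 E=26] avail[A=7 B=28 C=51 D=47 E=22] open={R10,R11,R5,R6,R7,R8,R9}
Step 16: reserve R12 C 7 -> on_hand[A=7 B=49 C=51 D=50 E=26] avail[A=7 B=28 C=44 D=47 E=22] open={R10,R11,R12,R5,R6,R7,R8,R9}
Step 17: reserve R13 D 7 -> on_hand[A=7 B=49 C=51 D=50 E=26] avail[A=7 B=28 C=44 D=40 E=22] open={R10,R11,R12,R13,R5,R6,R7,R8,R9}
Step 18: reserve R14 A 6 -> on_hand[A=7 B=49 C=51 D=50 E=26] avail[A=1 B=28 C=44 D=40 E=22] open={R10,R11,R12,R13,R14,R5,R6,R7,R8,R9}
Step 19: commit R9 -> on_hand[A=7 B=42 C=51 D=50 E=26] avail[A=1 B=28 C=44 D=40 E=22] open={R10,R11,R12,R13,R14,R5,R6,R7,R8}
Step 20: cancel R13 -> on_hand[A=7 B=42 C=51 D=50 E=26] avail[A=1 B=28 C=44 D=47 E=22] open={R10,R11,R12,R14,R5,R6,R7,R8}
Step 21: reserve R15 B 4 -> on_hand[A=7 B=42 C=51 D=50 E=26] avail[A=1 B=24 C=44 D=47 E=22] open={R10,R11,R12,R14,R15,R5,R6,R7,R8}
Step 22: commit R15 -> on_hand[A=7 B=38 C=51 D=50 E=26] avail[A=1 B=24 C=44 D=47 E=22] open={R10,R11,R12,R14,R5,R6,R7,R8}
Final available[C] = 44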